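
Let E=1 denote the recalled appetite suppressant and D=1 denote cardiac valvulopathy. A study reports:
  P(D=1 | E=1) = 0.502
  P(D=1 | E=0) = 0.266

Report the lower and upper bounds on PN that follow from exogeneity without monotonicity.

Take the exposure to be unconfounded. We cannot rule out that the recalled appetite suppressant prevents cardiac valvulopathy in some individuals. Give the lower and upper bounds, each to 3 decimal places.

0.470 ≤ PN ≤ 1.000

Let p₁ = 0.502, p₀ = 0.266.
Under exogeneity alone the bounds on PN are max{0,(p₁−p₀)/p₁} ≤ PN ≤ min{1,(1−p₀)/p₁}.
  lower = (p₁ − p₀)/p₁ = 0.236 / 0.502 ≈ 0.4701
  upper = min{1, (1 − p₀)/p₁} = 0.734 / 0.502 ≈ 1.4622 → capped at 1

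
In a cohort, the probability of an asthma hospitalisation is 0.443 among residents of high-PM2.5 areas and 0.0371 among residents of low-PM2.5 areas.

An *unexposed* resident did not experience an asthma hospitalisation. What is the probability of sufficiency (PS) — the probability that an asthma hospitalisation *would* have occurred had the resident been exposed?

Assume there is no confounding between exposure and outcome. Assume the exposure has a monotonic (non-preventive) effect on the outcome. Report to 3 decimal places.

PS ≈ 0.422

Let p₁ = 0.443, p₀ = 0.0371.
Under exogeneity and monotonicity, PS = (p₁ − p₀) / (1 − p₀).
PS = (0.443 − 0.0371) / (1 − 0.0371) = 0.4059 / 0.9629 ≈ 0.4215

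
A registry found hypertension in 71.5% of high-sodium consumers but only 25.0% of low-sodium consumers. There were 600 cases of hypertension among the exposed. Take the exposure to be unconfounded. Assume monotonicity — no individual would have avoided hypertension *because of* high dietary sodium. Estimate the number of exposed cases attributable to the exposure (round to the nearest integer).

about 390 cases

p₁ = 0.715, p₀ = 0.25.
PN = (p₁ − p₀)/p₁ = (0.715 − 0.25) / 0.715 ≈ 0.65035.
Attributable cases ≈ PN × (exposed cases) = 0.65035 × 600 ≈ 390.21.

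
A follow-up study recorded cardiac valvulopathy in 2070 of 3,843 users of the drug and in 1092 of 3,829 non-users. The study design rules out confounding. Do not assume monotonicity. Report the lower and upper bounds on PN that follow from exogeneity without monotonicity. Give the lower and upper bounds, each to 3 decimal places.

p₁ = P(outcome | exposed) = 2070/3843 = 0.53864
p₀ = P(outcome | unexposed) = 1092/3829 = 0.28519
Under exogeneity alone the bounds on PN are max{0,(p₁−p₀)/p₁} ≤ PN ≤ min{1,(1−p₀)/p₁}.
  lower = (p₁ − p₀)/p₁ = 0.25345 / 0.53864 ≈ 0.4705
  upper = min{1, (1 − p₀)/p₁} = 0.71481 / 0.53864 ≈ 1.3271 → capped at 1

0.471 ≤ PN ≤ 1.000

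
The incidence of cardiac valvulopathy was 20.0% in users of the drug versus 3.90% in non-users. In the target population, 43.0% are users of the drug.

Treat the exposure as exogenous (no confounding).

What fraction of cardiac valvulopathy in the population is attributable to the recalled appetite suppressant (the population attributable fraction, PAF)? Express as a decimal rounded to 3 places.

p₁ = 0.2, p₀ = 0.039.
Overall risk P(Y=1) = π·p₁ + (1−π)·p₀ = 0.43×0.2 + 0.57×0.039 = 0.10823.
Under exogeneity, PAF = [P(Y=1) − p₀] / P(Y=1).
PAF = (0.10823 − 0.039) / 0.10823 ≈ 0.6397

PAF ≈ 0.640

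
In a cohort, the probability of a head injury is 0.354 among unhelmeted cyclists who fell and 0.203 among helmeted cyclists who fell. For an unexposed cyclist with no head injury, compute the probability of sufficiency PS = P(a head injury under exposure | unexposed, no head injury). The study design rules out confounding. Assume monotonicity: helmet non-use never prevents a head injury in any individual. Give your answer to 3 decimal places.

PS ≈ 0.189

Let p₁ = 0.354, p₀ = 0.203.
Under exogeneity and monotonicity, PS = (p₁ − p₀) / (1 − p₀).
PS = (0.354 − 0.203) / (1 − 0.203) = 0.151 / 0.797 ≈ 0.1895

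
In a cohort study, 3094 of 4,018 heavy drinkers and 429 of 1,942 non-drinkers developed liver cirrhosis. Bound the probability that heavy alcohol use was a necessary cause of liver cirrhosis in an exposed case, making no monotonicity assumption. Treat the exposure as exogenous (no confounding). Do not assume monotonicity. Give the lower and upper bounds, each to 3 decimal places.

0.713 ≤ PN ≤ 1.000

p₁ = P(outcome | exposed) = 3094/4018 = 0.77003
p₀ = P(outcome | unexposed) = 429/1942 = 0.22091
Under exogeneity alone the bounds on PN are max{0,(p₁−p₀)/p₁} ≤ PN ≤ min{1,(1−p₀)/p₁}.
  lower = (p₁ − p₀)/p₁ = 0.54913 / 0.77003 ≈ 0.7131
  upper = min{1, (1 − p₀)/p₁} = 0.77909 / 0.77003 ≈ 1.0118 → capped at 1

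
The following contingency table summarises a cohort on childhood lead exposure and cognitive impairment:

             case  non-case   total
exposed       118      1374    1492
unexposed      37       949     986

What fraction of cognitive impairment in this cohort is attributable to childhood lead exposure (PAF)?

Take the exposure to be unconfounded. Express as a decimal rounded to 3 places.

p₁ = P(outcome | exposed) = 118/1492 = 0.079088
p₀ = P(outcome | unexposed) = 37/986 = 0.037525
Exposure prevalence π = 1492/2478 = 0.6021; overall risk P(Y=1) = 0.06255.
Under exogeneity, PAF = [P(Y=1) − p₀]/P(Y=1).
PAF = (0.06255 − 0.037525) / 0.06255 ≈ 0.4001

PAF ≈ 0.400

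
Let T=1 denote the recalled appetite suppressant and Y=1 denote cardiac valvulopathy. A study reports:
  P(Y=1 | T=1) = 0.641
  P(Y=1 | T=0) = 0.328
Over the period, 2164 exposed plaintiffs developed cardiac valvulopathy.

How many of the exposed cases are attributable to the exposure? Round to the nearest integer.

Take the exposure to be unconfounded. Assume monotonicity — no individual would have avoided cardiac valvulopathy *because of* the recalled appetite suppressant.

about 1057 cases

Let p₁ = 0.641, p₀ = 0.328.
PN = (p₁ − p₀)/p₁ = (0.641 − 0.328) / 0.641 ≈ 0.48830.
Attributable cases ≈ PN × (exposed cases) = 0.48830 × 2164 ≈ 1056.68.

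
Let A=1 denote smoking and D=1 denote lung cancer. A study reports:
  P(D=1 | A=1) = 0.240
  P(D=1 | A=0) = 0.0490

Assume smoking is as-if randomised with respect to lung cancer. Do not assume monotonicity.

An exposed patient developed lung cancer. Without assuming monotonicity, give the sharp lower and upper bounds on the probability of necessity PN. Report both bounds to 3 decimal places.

0.796 ≤ PN ≤ 1.000

Let p₁ = 0.24, p₀ = 0.049.
Under exogeneity alone the bounds on PN are max{0,(p₁−p₀)/p₁} ≤ PN ≤ min{1,(1−p₀)/p₁}.
  lower = (p₁ − p₀)/p₁ = 0.191 / 0.24 ≈ 0.7958
  upper = min{1, (1 − p₀)/p₁} = 0.951 / 0.24 ≈ 3.9625 → capped at 1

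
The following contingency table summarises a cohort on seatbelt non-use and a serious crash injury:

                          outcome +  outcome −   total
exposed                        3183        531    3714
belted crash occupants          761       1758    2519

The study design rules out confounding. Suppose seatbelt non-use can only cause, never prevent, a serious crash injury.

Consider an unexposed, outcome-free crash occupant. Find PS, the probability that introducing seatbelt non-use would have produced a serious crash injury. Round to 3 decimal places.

p₁ = P(outcome | exposed) = 3183/3714 = 0.85703
p₀ = P(outcome | unexposed) = 761/2519 = 0.3021
Under exogeneity and monotonicity, PS = (p₁ − p₀) / (1 − p₀).
PS = (0.85703 − 0.3021) / (1 − 0.3021) = 0.55492 / 0.6979 ≈ 0.7951

PS ≈ 0.795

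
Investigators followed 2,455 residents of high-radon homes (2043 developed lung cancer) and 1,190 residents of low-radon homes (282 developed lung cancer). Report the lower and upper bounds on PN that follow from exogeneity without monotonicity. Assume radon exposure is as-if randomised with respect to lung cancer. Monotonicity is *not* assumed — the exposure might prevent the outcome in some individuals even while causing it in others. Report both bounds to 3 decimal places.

0.715 ≤ PN ≤ 0.917

p₁ = P(outcome | exposed) = 2043/2455 = 0.83218
p₀ = P(outcome | unexposed) = 282/1190 = 0.23697
Under exogeneity alone the bounds on PN are max{0,(p₁−p₀)/p₁} ≤ PN ≤ min{1,(1−p₀)/p₁}.
  lower = (p₁ − p₀)/p₁ = 0.5952 / 0.83218 ≈ 0.7152
  upper = min{1, (1 − p₀)/p₁} = 0.76303 / 0.83218 ≈ 0.9169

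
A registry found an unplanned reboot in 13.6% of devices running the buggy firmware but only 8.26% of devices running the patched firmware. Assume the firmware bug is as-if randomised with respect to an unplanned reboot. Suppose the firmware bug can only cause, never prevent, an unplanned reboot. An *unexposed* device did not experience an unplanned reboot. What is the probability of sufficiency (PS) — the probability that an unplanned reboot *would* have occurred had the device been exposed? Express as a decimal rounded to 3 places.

PS ≈ 0.058

p₁ = 0.136, p₀ = 0.0826.
Under exogeneity and monotonicity, PS = (p₁ − p₀) / (1 − p₀).
PS = (0.136 − 0.0826) / (1 − 0.0826) = 0.0534 / 0.9174 ≈ 0.0582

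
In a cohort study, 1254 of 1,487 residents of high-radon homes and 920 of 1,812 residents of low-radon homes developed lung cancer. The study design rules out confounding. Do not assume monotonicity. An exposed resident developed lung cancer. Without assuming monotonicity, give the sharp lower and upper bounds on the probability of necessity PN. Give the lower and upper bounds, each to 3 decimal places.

p₁ = P(outcome | exposed) = 1254/1487 = 0.84331
p₀ = P(outcome | unexposed) = 920/1812 = 0.50773
Under exogeneity alone the bounds on PN are max{0,(p₁−p₀)/p₁} ≤ PN ≤ min{1,(1−p₀)/p₁}.
  lower = (p₁ − p₀)/p₁ = 0.33558 / 0.84331 ≈ 0.3979
  upper = min{1, (1 − p₀)/p₁} = 0.49227 / 0.84331 ≈ 0.5837

0.398 ≤ PN ≤ 0.584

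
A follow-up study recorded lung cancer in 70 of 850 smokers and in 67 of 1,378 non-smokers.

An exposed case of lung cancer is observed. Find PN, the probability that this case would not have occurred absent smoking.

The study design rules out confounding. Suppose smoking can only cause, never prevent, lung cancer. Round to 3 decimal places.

p₁ = P(outcome | exposed) = 70/850 = 0.082353
p₀ = P(outcome | unexposed) = 67/1378 = 0.048621
Under exogeneity and monotonicity, PN = (p₁ − p₀) / p₁.
PN = (0.082353 − 0.048621) / 0.082353 = 0.033732 / 0.082353 ≈ 0.4096

PN ≈ 0.410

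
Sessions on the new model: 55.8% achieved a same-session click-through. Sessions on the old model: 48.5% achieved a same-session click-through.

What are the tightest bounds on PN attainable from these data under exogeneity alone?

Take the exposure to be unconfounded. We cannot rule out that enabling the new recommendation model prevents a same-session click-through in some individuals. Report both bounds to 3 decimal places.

0.131 ≤ PN ≤ 0.923

p₁ = 0.558, p₀ = 0.485.
Under exogeneity alone the bounds on PN are max{0,(p₁−p₀)/p₁} ≤ PN ≤ min{1,(1−p₀)/p₁}.
  lower = (p₁ − p₀)/p₁ = 0.073 / 0.558 ≈ 0.1308
  upper = min{1, (1 − p₀)/p₁} = 0.515 / 0.558 ≈ 0.9229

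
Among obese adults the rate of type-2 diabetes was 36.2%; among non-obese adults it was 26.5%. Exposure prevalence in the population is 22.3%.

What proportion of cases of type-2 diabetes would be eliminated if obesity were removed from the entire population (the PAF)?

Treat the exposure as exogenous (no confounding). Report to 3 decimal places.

PAF ≈ 0.075

p₁ = 0.362, p₀ = 0.265.
Overall risk P(Y=1) = π·p₁ + (1−π)·p₀ = 0.223×0.362 + 0.777×0.265 = 0.28663.
Under exogeneity, PAF = [P(Y=1) − p₀] / P(Y=1).
PAF = (0.28663 − 0.265) / 0.28663 ≈ 0.0755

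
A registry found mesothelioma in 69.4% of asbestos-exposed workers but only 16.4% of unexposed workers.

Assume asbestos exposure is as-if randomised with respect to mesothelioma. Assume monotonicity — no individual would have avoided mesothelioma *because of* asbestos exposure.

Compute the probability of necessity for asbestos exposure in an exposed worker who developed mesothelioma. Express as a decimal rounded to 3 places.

PN ≈ 0.764

p₁ = 0.694, p₀ = 0.164.
Under exogeneity and monotonicity, PN = (p₁ − p₀) / p₁.
PN = (0.694 − 0.164) / 0.694 = 0.53 / 0.694 ≈ 0.7637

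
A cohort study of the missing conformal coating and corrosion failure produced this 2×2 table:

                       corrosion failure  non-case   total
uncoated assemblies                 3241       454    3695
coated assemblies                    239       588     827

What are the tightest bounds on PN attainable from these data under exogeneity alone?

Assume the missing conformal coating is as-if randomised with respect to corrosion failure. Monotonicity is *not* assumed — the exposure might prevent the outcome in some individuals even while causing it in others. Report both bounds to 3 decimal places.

p₁ = P(outcome | exposed) = 3241/3695 = 0.87713
p₀ = P(outcome | unexposed) = 239/827 = 0.289
Under exogeneity alone the bounds on PN are max{0,(p₁−p₀)/p₁} ≤ PN ≤ min{1,(1−p₀)/p₁}.
  lower = (p₁ − p₀)/p₁ = 0.58813 / 0.87713 ≈ 0.6705
  upper = min{1, (1 − p₀)/p₁} = 0.711 / 0.87713 ≈ 0.8106

0.671 ≤ PN ≤ 0.811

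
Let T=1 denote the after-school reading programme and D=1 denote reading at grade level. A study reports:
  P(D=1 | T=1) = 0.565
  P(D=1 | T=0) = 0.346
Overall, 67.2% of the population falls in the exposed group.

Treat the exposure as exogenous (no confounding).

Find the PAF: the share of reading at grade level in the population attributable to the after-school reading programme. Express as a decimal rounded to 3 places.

Let p₁ = 0.565, p₀ = 0.346.
Overall risk P(Y=1) = π·p₁ + (1−π)·p₀ = 0.672×0.565 + 0.328×0.346 = 0.49317.
Under exogeneity, PAF = [P(Y=1) − p₀] / P(Y=1).
PAF = (0.49317 − 0.346) / 0.49317 ≈ 0.2984

PAF ≈ 0.298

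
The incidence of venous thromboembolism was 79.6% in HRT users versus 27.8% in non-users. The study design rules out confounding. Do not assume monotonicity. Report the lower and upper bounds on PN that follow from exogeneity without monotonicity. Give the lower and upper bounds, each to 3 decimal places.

p₁ = 0.796, p₀ = 0.278.
Under exogeneity alone the bounds on PN are max{0,(p₁−p₀)/p₁} ≤ PN ≤ min{1,(1−p₀)/p₁}.
  lower = (p₁ − p₀)/p₁ = 0.518 / 0.796 ≈ 0.6508
  upper = min{1, (1 − p₀)/p₁} = 0.722 / 0.796 ≈ 0.9070

0.651 ≤ PN ≤ 0.907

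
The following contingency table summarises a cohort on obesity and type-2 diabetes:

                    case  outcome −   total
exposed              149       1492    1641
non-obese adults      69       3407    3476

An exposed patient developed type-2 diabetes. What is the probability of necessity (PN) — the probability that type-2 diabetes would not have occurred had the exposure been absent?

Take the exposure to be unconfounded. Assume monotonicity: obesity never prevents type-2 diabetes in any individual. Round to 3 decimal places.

p₁ = P(outcome | exposed) = 149/1641 = 0.090798
p₀ = P(outcome | unexposed) = 69/3476 = 0.01985
Under exogeneity and monotonicity, PN = (p₁ − p₀) / p₁.
PN = (0.090798 − 0.01985) / 0.090798 = 0.070948 / 0.090798 ≈ 0.7814

PN ≈ 0.781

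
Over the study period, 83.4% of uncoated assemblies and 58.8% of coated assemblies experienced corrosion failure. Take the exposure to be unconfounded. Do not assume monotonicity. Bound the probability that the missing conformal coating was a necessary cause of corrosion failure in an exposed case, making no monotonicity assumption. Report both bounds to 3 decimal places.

p₁ = 0.834, p₀ = 0.588.
Under exogeneity alone the bounds on PN are max{0,(p₁−p₀)/p₁} ≤ PN ≤ min{1,(1−p₀)/p₁}.
  lower = (p₁ − p₀)/p₁ = 0.246 / 0.834 ≈ 0.2950
  upper = min{1, (1 − p₀)/p₁} = 0.412 / 0.834 ≈ 0.4940

0.295 ≤ PN ≤ 0.494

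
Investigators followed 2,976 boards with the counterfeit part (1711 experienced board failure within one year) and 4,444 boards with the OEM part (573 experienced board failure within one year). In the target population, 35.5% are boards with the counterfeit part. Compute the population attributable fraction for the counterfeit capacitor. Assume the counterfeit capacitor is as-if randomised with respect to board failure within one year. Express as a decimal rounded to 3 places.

PAF ≈ 0.551

p₁ = P(outcome | exposed) = 1711/2976 = 0.57493
p₀ = P(outcome | unexposed) = 573/4444 = 0.12894
Overall risk P(Y=1) = π·p₁ + (1−π)·p₀ = 0.355×0.57493 + 0.645×0.12894 = 0.28727.
Under exogeneity, PAF = [P(Y=1) − p₀] / P(Y=1).
PAF = (0.28727 − 0.12894) / 0.28727 ≈ 0.5512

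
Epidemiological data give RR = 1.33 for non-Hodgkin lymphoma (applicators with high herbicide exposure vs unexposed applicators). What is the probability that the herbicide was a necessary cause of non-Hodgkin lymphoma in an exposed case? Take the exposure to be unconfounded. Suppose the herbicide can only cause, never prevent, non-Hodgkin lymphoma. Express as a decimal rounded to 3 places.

PN ≈ 0.248

Under exogeneity and monotonicity, PN = (RR − 1) / RR = 1 − 1/RR.
PN = (1.33 − 1) / 1.33 = 0.33 / 1.33 ≈ 0.2481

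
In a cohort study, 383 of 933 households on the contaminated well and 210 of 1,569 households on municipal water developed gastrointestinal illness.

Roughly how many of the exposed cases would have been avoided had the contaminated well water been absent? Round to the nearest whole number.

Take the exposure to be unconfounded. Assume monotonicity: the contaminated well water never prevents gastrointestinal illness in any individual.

about 258 cases

p₁ = P(outcome | exposed) = 383/933 = 0.4105
p₀ = P(outcome | unexposed) = 210/1569 = 0.13384
PN = (p₁ − p₀)/p₁ = (0.4105 − 0.13384) / 0.4105 ≈ 0.67395.
Attributable cases ≈ PN × (exposed cases) = 0.67395 × 383 ≈ 258.12.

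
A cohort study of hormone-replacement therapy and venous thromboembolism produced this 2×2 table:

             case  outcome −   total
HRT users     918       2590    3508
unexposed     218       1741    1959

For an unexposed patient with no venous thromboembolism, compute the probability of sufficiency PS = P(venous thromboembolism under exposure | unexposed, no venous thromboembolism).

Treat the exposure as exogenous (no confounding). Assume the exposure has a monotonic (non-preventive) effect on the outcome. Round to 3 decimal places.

PS ≈ 0.169

p₁ = P(outcome | exposed) = 918/3508 = 0.26169
p₀ = P(outcome | unexposed) = 218/1959 = 0.11128
Under exogeneity and monotonicity, PS = (p₁ − p₀) / (1 − p₀).
PS = (0.26169 − 0.11128) / (1 − 0.11128) = 0.15041 / 0.88872 ≈ 0.1692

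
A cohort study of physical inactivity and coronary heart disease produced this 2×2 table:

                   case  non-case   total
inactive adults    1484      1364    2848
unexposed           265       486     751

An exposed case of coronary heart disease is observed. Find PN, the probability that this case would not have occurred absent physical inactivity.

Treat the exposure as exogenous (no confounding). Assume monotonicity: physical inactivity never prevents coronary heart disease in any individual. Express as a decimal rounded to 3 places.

p₁ = P(outcome | exposed) = 1484/2848 = 0.52107
p₀ = P(outcome | unexposed) = 265/751 = 0.35286
Under exogeneity and monotonicity, PN = (p₁ − p₀) / p₁.
PN = (0.52107 − 0.35286) / 0.52107 = 0.1682 / 0.52107 ≈ 0.3228

PN ≈ 0.323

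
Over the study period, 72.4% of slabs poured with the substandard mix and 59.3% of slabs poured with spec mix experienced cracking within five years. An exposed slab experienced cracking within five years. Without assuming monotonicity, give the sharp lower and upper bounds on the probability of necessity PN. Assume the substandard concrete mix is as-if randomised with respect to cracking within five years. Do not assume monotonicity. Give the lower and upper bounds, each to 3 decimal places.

p₁ = 0.724, p₀ = 0.593.
Under exogeneity alone the bounds on PN are max{0,(p₁−p₀)/p₁} ≤ PN ≤ min{1,(1−p₀)/p₁}.
  lower = (p₁ − p₀)/p₁ = 0.131 / 0.724 ≈ 0.1809
  upper = min{1, (1 − p₀)/p₁} = 0.407 / 0.724 ≈ 0.5622

0.181 ≤ PN ≤ 0.562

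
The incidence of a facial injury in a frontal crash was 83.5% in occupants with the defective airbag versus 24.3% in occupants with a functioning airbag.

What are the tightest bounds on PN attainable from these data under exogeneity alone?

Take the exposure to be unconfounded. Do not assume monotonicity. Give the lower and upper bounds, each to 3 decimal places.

p₁ = 0.835, p₀ = 0.243.
Under exogeneity alone the bounds on PN are max{0,(p₁−p₀)/p₁} ≤ PN ≤ min{1,(1−p₀)/p₁}.
  lower = (p₁ − p₀)/p₁ = 0.592 / 0.835 ≈ 0.7090
  upper = min{1, (1 − p₀)/p₁} = 0.757 / 0.835 ≈ 0.9066

0.709 ≤ PN ≤ 0.907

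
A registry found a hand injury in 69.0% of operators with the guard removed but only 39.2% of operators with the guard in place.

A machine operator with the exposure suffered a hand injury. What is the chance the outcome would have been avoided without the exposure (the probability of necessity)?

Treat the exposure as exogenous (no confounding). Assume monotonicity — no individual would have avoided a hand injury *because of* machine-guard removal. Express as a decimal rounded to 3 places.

PN ≈ 0.432

p₁ = 0.69, p₀ = 0.392.
Under exogeneity and monotonicity, PN = (p₁ − p₀) / p₁.
PN = (0.69 − 0.392) / 0.69 = 0.298 / 0.69 ≈ 0.4319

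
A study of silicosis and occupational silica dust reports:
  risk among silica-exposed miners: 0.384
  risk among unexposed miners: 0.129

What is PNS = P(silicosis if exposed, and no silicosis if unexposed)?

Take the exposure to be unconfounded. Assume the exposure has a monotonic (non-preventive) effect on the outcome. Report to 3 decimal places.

PNS ≈ 0.255

Let p₁ = 0.384, p₀ = 0.129.
Under exogeneity and monotonicity, PNS = p₁ − p₀.
PNS = 0.384 − 0.129 = 0.255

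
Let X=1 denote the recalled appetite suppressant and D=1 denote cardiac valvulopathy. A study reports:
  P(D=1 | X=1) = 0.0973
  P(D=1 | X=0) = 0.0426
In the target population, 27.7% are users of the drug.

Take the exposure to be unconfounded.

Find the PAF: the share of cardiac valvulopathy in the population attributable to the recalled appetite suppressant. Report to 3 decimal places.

Let p₁ = 0.0973, p₀ = 0.0426.
Overall risk P(Y=1) = π·p₁ + (1−π)·p₀ = 0.277×0.0973 + 0.723×0.0426 = 0.057752.
Under exogeneity, PAF = [P(Y=1) − p₀] / P(Y=1).
PAF = (0.057752 − 0.0426) / 0.057752 ≈ 0.2624

PAF ≈ 0.262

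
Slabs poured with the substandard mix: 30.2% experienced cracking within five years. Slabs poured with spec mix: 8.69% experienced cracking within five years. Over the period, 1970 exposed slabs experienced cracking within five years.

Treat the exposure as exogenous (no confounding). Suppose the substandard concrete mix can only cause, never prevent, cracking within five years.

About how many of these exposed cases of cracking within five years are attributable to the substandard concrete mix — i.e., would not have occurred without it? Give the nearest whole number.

p₁ = 0.302, p₀ = 0.0869.
PN = (p₁ − p₀)/p₁ = (0.302 − 0.0869) / 0.302 ≈ 0.71225.
Attributable cases ≈ PN × (exposed cases) = 0.71225 × 1970 ≈ 1403.14.

about 1403 cases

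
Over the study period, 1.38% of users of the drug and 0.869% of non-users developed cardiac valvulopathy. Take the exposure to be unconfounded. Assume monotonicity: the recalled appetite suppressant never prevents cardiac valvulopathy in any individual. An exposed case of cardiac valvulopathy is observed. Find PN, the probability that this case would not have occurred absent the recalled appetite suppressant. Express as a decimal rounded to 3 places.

p₁ = 0.0138, p₀ = 0.00869.
Under exogeneity and monotonicity, PN = (p₁ − p₀) / p₁.
PN = (0.0138 − 0.00869) / 0.0138 = 0.00511 / 0.0138 ≈ 0.3703

PN ≈ 0.370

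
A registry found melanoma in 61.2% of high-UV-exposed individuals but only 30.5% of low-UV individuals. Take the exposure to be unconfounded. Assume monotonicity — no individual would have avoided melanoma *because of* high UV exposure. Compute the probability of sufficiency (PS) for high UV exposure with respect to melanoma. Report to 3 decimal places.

p₁ = 0.612, p₀ = 0.305.
Under exogeneity and monotonicity, PS = (p₁ − p₀) / (1 − p₀).
PS = (0.612 − 0.305) / (1 − 0.305) = 0.307 / 0.695 ≈ 0.4417

PS ≈ 0.442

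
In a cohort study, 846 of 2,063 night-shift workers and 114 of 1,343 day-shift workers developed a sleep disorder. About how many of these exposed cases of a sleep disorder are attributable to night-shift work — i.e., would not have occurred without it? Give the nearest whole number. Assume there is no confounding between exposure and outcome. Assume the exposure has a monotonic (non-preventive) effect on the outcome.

about 671 cases

p₁ = P(outcome | exposed) = 846/2063 = 0.41008
p₀ = P(outcome | unexposed) = 114/1343 = 0.084885
PN = (p₁ − p₀)/p₁ = (0.41008 − 0.084885) / 0.41008 ≈ 0.79301.
Attributable cases ≈ PN × (exposed cases) = 0.79301 × 846 ≈ 670.88.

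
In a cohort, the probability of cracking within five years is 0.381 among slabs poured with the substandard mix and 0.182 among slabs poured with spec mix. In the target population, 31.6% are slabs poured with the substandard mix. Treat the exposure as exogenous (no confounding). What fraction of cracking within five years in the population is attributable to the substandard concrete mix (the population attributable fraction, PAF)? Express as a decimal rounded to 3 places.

PAF ≈ 0.257

Let p₁ = 0.381, p₀ = 0.182.
Overall risk P(Y=1) = π·p₁ + (1−π)·p₀ = 0.316×0.381 + 0.684×0.182 = 0.24488.
Under exogeneity, PAF = [P(Y=1) − p₀] / P(Y=1).
PAF = (0.24488 − 0.182) / 0.24488 ≈ 0.2568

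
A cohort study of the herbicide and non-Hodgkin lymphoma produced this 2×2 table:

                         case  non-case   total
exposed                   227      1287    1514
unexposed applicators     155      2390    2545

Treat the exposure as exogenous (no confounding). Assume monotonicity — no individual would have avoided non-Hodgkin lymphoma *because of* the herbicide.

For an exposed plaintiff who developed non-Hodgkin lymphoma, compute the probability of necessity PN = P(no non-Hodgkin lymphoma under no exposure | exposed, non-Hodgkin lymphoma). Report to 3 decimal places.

p₁ = P(outcome | exposed) = 227/1514 = 0.14993
p₀ = P(outcome | unexposed) = 155/2545 = 0.060904
Under exogeneity and monotonicity, PN = (p₁ − p₀) / p₁.
PN = (0.14993 − 0.060904) / 0.14993 = 0.08903 / 0.14993 ≈ 0.5938

PN ≈ 0.594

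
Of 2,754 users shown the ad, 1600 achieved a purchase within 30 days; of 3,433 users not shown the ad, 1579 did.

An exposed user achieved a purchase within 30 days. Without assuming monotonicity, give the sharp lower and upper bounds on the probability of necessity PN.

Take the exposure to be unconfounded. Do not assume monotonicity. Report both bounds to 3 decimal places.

p₁ = P(outcome | exposed) = 1600/2754 = 0.58097
p₀ = P(outcome | unexposed) = 1579/3433 = 0.45995
Under exogeneity alone the bounds on PN are max{0,(p₁−p₀)/p₁} ≤ PN ≤ min{1,(1−p₀)/p₁}.
  lower = (p₁ − p₀)/p₁ = 0.12103 / 0.58097 ≈ 0.2083
  upper = min{1, (1 − p₀)/p₁} = 0.54005 / 0.58097 ≈ 0.9296

0.208 ≤ PN ≤ 0.930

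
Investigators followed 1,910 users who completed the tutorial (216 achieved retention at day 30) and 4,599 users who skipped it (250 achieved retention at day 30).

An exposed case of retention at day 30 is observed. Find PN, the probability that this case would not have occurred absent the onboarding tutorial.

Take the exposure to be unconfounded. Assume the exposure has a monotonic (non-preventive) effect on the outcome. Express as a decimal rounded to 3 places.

p₁ = P(outcome | exposed) = 216/1910 = 0.11309
p₀ = P(outcome | unexposed) = 250/4599 = 0.05436
Under exogeneity and monotonicity, PN = (p₁ − p₀) / p₁.
PN = (0.11309 − 0.05436) / 0.11309 = 0.058729 / 0.11309 ≈ 0.5193

PN ≈ 0.519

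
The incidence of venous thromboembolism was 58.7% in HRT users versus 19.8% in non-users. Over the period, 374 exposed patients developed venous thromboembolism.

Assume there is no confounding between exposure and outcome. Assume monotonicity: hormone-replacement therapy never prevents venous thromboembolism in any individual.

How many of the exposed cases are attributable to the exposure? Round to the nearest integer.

p₁ = 0.587, p₀ = 0.198.
PN = (p₁ − p₀)/p₁ = (0.587 − 0.198) / 0.587 ≈ 0.66269.
Attributable cases ≈ PN × (exposed cases) = 0.66269 × 374 ≈ 247.85.

about 248 cases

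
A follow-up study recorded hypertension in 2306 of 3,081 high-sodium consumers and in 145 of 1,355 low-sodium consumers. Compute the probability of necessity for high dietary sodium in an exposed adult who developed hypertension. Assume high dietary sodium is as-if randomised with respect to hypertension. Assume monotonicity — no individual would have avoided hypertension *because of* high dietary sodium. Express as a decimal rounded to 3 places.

PN ≈ 0.857

p₁ = P(outcome | exposed) = 2306/3081 = 0.74846
p₀ = P(outcome | unexposed) = 145/1355 = 0.10701
Under exogeneity and monotonicity, PN = (p₁ − p₀) / p₁.
PN = (0.74846 − 0.10701) / 0.74846 = 0.64145 / 0.74846 ≈ 0.8570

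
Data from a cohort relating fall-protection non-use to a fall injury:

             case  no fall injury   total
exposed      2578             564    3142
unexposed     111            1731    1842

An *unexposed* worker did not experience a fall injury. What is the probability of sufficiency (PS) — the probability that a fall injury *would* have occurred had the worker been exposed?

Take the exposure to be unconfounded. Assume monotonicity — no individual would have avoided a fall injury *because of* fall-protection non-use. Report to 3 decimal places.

PS ≈ 0.809

p₁ = P(outcome | exposed) = 2578/3142 = 0.8205
p₀ = P(outcome | unexposed) = 111/1842 = 0.060261
Under exogeneity and monotonicity, PS = (p₁ − p₀)/(1 − p₀).
PS = (0.8205 − 0.060261) / 0.93974 ≈ 0.8090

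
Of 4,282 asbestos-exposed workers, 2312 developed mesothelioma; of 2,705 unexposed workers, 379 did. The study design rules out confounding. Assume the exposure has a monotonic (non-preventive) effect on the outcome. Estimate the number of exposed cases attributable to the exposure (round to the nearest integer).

p₁ = P(outcome | exposed) = 2312/4282 = 0.53993
p₀ = P(outcome | unexposed) = 379/2705 = 0.14011
PN = (p₁ − p₀)/p₁ = (0.53993 − 0.14011) / 0.53993 ≈ 0.74050.
Attributable cases ≈ PN × (exposed cases) = 0.74050 × 2312 ≈ 1712.05.

about 1712 cases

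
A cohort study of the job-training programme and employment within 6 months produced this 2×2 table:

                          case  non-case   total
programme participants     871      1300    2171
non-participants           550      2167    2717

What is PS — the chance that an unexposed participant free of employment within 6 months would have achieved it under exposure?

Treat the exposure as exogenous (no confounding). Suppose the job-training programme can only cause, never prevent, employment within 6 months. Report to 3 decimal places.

PS ≈ 0.249

p₁ = P(outcome | exposed) = 871/2171 = 0.4012
p₀ = P(outcome | unexposed) = 550/2717 = 0.20243
Under exogeneity and monotonicity, PS = (p₁ − p₀)/(1 − p₀).
PS = (0.4012 − 0.20243) / 0.79757 ≈ 0.2492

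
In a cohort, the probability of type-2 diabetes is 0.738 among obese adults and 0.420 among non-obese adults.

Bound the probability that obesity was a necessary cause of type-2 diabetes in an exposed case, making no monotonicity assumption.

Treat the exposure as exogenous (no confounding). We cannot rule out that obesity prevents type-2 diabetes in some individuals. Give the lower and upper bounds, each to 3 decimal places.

0.431 ≤ PN ≤ 0.786

Let p₁ = 0.738, p₀ = 0.42.
Under exogeneity alone the bounds on PN are max{0,(p₁−p₀)/p₁} ≤ PN ≤ min{1,(1−p₀)/p₁}.
  lower = (p₁ − p₀)/p₁ = 0.318 / 0.738 ≈ 0.4309
  upper = min{1, (1 − p₀)/p₁} = 0.58 / 0.738 ≈ 0.7859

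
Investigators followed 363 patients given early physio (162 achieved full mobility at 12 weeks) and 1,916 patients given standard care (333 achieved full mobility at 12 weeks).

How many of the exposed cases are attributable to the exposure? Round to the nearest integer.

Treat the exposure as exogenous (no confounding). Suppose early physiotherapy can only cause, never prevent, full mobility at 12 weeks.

p₁ = P(outcome | exposed) = 162/363 = 0.44628
p₀ = P(outcome | unexposed) = 333/1916 = 0.1738
PN = (p₁ − p₀)/p₁ = (0.44628 − 0.1738) / 0.44628 ≈ 0.61056.
Attributable cases ≈ PN × (exposed cases) = 0.61056 × 162 ≈ 98.91.

about 99 cases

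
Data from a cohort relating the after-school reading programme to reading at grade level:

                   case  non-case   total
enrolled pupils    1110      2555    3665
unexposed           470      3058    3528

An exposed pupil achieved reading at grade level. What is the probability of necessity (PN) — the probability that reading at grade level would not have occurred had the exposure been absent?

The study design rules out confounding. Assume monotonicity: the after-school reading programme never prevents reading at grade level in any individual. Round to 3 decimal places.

PN ≈ 0.560

p₁ = P(outcome | exposed) = 1110/3665 = 0.30286
p₀ = P(outcome | unexposed) = 470/3528 = 0.13322
Under exogeneity and monotonicity, PN = (p₁ − p₀)/p₁.
PN = (0.30286 − 0.13322) / 0.30286 ≈ 0.5601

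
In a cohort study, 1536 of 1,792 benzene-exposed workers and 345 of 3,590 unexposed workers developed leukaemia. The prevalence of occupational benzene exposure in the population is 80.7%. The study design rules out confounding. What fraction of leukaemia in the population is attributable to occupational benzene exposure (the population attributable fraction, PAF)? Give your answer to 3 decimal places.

PAF ≈ 0.865

p₁ = P(outcome | exposed) = 1536/1792 = 0.85714
p₀ = P(outcome | unexposed) = 345/3590 = 0.0961
Overall risk P(Y=1) = π·p₁ + (1−π)·p₀ = 0.807×0.85714 + 0.193×0.0961 = 0.71026.
Under exogeneity, PAF = [P(Y=1) − p₀] / P(Y=1).
PAF = (0.71026 − 0.0961) / 0.71026 ≈ 0.8647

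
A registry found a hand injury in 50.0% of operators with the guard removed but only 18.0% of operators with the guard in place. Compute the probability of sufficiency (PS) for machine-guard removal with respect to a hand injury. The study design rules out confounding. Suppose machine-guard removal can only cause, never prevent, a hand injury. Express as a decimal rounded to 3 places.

PS ≈ 0.390

p₁ = 0.5, p₀ = 0.18.
Under exogeneity and monotonicity, PS = (p₁ − p₀) / (1 − p₀).
PS = (0.5 − 0.18) / (1 − 0.18) = 0.32 / 0.82 ≈ 0.3902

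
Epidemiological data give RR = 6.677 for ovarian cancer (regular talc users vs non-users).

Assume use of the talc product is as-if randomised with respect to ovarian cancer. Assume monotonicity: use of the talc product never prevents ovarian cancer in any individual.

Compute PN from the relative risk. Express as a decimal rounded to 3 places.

Under exogeneity and monotonicity, PN = (RR − 1) / RR = 1 − 1/RR.
PN = (6.677 − 1) / 6.677 = 5.677 / 6.677 ≈ 0.8502

PN ≈ 0.850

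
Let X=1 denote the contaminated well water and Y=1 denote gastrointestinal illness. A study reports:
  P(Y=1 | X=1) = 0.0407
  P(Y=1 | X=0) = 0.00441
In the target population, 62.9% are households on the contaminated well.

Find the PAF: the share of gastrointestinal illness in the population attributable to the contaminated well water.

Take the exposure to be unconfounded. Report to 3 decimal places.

Let p₁ = 0.0407, p₀ = 0.00441.
Overall risk P(Y=1) = π·p₁ + (1−π)·p₀ = 0.629×0.0407 + 0.371×0.00441 = 0.027236.
Under exogeneity, PAF = [P(Y=1) − p₀] / P(Y=1).
PAF = (0.027236 − 0.00441) / 0.027236 ≈ 0.8381

PAF ≈ 0.838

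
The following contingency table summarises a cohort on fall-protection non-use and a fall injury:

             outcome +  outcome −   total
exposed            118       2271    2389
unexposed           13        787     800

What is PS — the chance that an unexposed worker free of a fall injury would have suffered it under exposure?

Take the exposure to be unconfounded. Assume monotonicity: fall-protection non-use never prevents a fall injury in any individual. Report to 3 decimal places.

PS ≈ 0.034

p₁ = P(outcome | exposed) = 118/2389 = 0.049393
p₀ = P(outcome | unexposed) = 13/800 = 0.01625
Under exogeneity and monotonicity, PS = (p₁ − p₀) / (1 − p₀).
PS = (0.049393 − 0.01625) / (1 − 0.01625) = 0.033143 / 0.98375 ≈ 0.0337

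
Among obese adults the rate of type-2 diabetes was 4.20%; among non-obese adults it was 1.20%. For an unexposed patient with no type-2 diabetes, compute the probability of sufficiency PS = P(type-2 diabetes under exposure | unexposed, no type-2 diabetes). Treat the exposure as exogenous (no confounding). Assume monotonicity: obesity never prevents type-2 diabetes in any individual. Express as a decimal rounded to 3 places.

p₁ = 0.042, p₀ = 0.012.
Under exogeneity and monotonicity, PS = (p₁ − p₀) / (1 − p₀).
PS = (0.042 − 0.012) / (1 − 0.012) = 0.03 / 0.988 ≈ 0.0304

PS ≈ 0.030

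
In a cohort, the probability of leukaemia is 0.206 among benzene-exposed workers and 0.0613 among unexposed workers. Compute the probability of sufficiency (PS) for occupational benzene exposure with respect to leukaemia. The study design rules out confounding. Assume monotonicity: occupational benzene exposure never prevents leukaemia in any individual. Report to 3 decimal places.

PS ≈ 0.154

Let p₁ = 0.206, p₀ = 0.0613.
Under exogeneity and monotonicity, PS = (p₁ − p₀) / (1 − p₀).
PS = (0.206 − 0.0613) / (1 − 0.0613) = 0.1447 / 0.9387 ≈ 0.1541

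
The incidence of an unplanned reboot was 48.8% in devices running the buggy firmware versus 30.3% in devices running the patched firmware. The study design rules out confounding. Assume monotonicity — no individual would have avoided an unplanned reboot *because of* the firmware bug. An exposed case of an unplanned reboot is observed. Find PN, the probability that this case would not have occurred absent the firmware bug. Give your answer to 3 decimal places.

p₁ = 0.488, p₀ = 0.303.
Under exogeneity and monotonicity, PN = (p₁ − p₀) / p₁.
PN = (0.488 − 0.303) / 0.488 = 0.185 / 0.488 ≈ 0.3791

PN ≈ 0.379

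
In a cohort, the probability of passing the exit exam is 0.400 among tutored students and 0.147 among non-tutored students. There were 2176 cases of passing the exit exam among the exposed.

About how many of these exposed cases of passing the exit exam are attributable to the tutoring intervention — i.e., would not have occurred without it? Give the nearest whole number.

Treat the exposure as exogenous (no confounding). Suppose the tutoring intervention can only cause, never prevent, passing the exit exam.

about 1376 cases

Let p₁ = 0.4, p₀ = 0.147.
PN = (p₁ − p₀)/p₁ = (0.4 − 0.147) / 0.4 ≈ 0.63250.
Attributable cases ≈ PN × (exposed cases) = 0.63250 × 2176 ≈ 1376.32.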